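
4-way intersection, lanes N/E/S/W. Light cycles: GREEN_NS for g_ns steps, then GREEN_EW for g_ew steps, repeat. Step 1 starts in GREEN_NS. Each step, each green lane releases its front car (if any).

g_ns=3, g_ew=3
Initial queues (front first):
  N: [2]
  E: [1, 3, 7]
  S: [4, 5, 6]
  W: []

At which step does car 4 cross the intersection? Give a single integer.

Step 1 [NS]: N:car2-GO,E:wait,S:car4-GO,W:wait | queues: N=0 E=3 S=2 W=0
Step 2 [NS]: N:empty,E:wait,S:car5-GO,W:wait | queues: N=0 E=3 S=1 W=0
Step 3 [NS]: N:empty,E:wait,S:car6-GO,W:wait | queues: N=0 E=3 S=0 W=0
Step 4 [EW]: N:wait,E:car1-GO,S:wait,W:empty | queues: N=0 E=2 S=0 W=0
Step 5 [EW]: N:wait,E:car3-GO,S:wait,W:empty | queues: N=0 E=1 S=0 W=0
Step 6 [EW]: N:wait,E:car7-GO,S:wait,W:empty | queues: N=0 E=0 S=0 W=0
Car 4 crosses at step 1

1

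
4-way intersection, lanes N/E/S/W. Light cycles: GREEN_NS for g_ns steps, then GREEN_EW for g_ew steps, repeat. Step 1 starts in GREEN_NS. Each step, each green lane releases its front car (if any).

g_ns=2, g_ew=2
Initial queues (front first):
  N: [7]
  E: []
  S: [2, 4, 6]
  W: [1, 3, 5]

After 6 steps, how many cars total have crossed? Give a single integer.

Answer: 6

Derivation:
Step 1 [NS]: N:car7-GO,E:wait,S:car2-GO,W:wait | queues: N=0 E=0 S=2 W=3
Step 2 [NS]: N:empty,E:wait,S:car4-GO,W:wait | queues: N=0 E=0 S=1 W=3
Step 3 [EW]: N:wait,E:empty,S:wait,W:car1-GO | queues: N=0 E=0 S=1 W=2
Step 4 [EW]: N:wait,E:empty,S:wait,W:car3-GO | queues: N=0 E=0 S=1 W=1
Step 5 [NS]: N:empty,E:wait,S:car6-GO,W:wait | queues: N=0 E=0 S=0 W=1
Step 6 [NS]: N:empty,E:wait,S:empty,W:wait | queues: N=0 E=0 S=0 W=1
Cars crossed by step 6: 6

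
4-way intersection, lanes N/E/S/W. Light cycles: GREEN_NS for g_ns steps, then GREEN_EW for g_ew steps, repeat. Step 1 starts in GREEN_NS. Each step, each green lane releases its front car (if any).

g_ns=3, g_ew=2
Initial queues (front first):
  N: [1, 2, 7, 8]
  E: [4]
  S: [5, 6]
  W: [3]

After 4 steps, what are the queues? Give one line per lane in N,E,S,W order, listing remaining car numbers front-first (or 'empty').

Step 1 [NS]: N:car1-GO,E:wait,S:car5-GO,W:wait | queues: N=3 E=1 S=1 W=1
Step 2 [NS]: N:car2-GO,E:wait,S:car6-GO,W:wait | queues: N=2 E=1 S=0 W=1
Step 3 [NS]: N:car7-GO,E:wait,S:empty,W:wait | queues: N=1 E=1 S=0 W=1
Step 4 [EW]: N:wait,E:car4-GO,S:wait,W:car3-GO | queues: N=1 E=0 S=0 W=0

N: 8
E: empty
S: empty
W: empty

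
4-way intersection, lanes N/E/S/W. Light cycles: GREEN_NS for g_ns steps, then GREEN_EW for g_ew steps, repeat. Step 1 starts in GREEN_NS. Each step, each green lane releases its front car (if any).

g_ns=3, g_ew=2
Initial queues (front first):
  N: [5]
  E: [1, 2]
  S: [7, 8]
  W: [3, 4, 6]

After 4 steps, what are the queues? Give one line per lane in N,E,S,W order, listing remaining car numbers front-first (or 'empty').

Step 1 [NS]: N:car5-GO,E:wait,S:car7-GO,W:wait | queues: N=0 E=2 S=1 W=3
Step 2 [NS]: N:empty,E:wait,S:car8-GO,W:wait | queues: N=0 E=2 S=0 W=3
Step 3 [NS]: N:empty,E:wait,S:empty,W:wait | queues: N=0 E=2 S=0 W=3
Step 4 [EW]: N:wait,E:car1-GO,S:wait,W:car3-GO | queues: N=0 E=1 S=0 W=2

N: empty
E: 2
S: empty
W: 4 6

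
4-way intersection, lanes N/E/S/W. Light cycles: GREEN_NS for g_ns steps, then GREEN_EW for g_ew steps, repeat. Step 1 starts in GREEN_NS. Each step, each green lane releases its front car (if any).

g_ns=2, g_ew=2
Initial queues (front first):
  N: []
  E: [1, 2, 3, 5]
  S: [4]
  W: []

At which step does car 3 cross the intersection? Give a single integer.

Step 1 [NS]: N:empty,E:wait,S:car4-GO,W:wait | queues: N=0 E=4 S=0 W=0
Step 2 [NS]: N:empty,E:wait,S:empty,W:wait | queues: N=0 E=4 S=0 W=0
Step 3 [EW]: N:wait,E:car1-GO,S:wait,W:empty | queues: N=0 E=3 S=0 W=0
Step 4 [EW]: N:wait,E:car2-GO,S:wait,W:empty | queues: N=0 E=2 S=0 W=0
Step 5 [NS]: N:empty,E:wait,S:empty,W:wait | queues: N=0 E=2 S=0 W=0
Step 6 [NS]: N:empty,E:wait,S:empty,W:wait | queues: N=0 E=2 S=0 W=0
Step 7 [EW]: N:wait,E:car3-GO,S:wait,W:empty | queues: N=0 E=1 S=0 W=0
Step 8 [EW]: N:wait,E:car5-GO,S:wait,W:empty | queues: N=0 E=0 S=0 W=0
Car 3 crosses at step 7

7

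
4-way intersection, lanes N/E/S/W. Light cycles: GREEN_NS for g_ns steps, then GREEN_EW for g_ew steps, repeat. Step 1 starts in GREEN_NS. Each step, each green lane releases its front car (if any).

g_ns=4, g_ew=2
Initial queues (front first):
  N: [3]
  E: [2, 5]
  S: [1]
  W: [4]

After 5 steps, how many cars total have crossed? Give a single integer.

Step 1 [NS]: N:car3-GO,E:wait,S:car1-GO,W:wait | queues: N=0 E=2 S=0 W=1
Step 2 [NS]: N:empty,E:wait,S:empty,W:wait | queues: N=0 E=2 S=0 W=1
Step 3 [NS]: N:empty,E:wait,S:empty,W:wait | queues: N=0 E=2 S=0 W=1
Step 4 [NS]: N:empty,E:wait,S:empty,W:wait | queues: N=0 E=2 S=0 W=1
Step 5 [EW]: N:wait,E:car2-GO,S:wait,W:car4-GO | queues: N=0 E=1 S=0 W=0
Cars crossed by step 5: 4

Answer: 4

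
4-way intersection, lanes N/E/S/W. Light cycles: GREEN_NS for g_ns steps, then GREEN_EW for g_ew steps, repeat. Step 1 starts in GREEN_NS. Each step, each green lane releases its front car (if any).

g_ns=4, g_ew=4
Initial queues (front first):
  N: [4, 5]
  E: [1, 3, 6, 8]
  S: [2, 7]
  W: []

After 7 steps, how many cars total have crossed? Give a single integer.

Answer: 7

Derivation:
Step 1 [NS]: N:car4-GO,E:wait,S:car2-GO,W:wait | queues: N=1 E=4 S=1 W=0
Step 2 [NS]: N:car5-GO,E:wait,S:car7-GO,W:wait | queues: N=0 E=4 S=0 W=0
Step 3 [NS]: N:empty,E:wait,S:empty,W:wait | queues: N=0 E=4 S=0 W=0
Step 4 [NS]: N:empty,E:wait,S:empty,W:wait | queues: N=0 E=4 S=0 W=0
Step 5 [EW]: N:wait,E:car1-GO,S:wait,W:empty | queues: N=0 E=3 S=0 W=0
Step 6 [EW]: N:wait,E:car3-GO,S:wait,W:empty | queues: N=0 E=2 S=0 W=0
Step 7 [EW]: N:wait,E:car6-GO,S:wait,W:empty | queues: N=0 E=1 S=0 W=0
Cars crossed by step 7: 7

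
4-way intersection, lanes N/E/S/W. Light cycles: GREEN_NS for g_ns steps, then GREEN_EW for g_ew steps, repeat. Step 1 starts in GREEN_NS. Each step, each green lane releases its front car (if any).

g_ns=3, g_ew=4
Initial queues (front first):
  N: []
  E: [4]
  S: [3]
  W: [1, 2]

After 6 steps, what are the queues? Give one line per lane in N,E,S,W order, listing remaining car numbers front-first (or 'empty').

Step 1 [NS]: N:empty,E:wait,S:car3-GO,W:wait | queues: N=0 E=1 S=0 W=2
Step 2 [NS]: N:empty,E:wait,S:empty,W:wait | queues: N=0 E=1 S=0 W=2
Step 3 [NS]: N:empty,E:wait,S:empty,W:wait | queues: N=0 E=1 S=0 W=2
Step 4 [EW]: N:wait,E:car4-GO,S:wait,W:car1-GO | queues: N=0 E=0 S=0 W=1
Step 5 [EW]: N:wait,E:empty,S:wait,W:car2-GO | queues: N=0 E=0 S=0 W=0

N: empty
E: empty
S: empty
W: empty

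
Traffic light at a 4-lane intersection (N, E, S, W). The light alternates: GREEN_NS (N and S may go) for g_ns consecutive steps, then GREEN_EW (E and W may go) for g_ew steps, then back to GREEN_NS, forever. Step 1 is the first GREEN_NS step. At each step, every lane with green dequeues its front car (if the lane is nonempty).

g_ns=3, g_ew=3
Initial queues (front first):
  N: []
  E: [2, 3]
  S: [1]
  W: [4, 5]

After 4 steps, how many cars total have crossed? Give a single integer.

Step 1 [NS]: N:empty,E:wait,S:car1-GO,W:wait | queues: N=0 E=2 S=0 W=2
Step 2 [NS]: N:empty,E:wait,S:empty,W:wait | queues: N=0 E=2 S=0 W=2
Step 3 [NS]: N:empty,E:wait,S:empty,W:wait | queues: N=0 E=2 S=0 W=2
Step 4 [EW]: N:wait,E:car2-GO,S:wait,W:car4-GO | queues: N=0 E=1 S=0 W=1
Cars crossed by step 4: 3

Answer: 3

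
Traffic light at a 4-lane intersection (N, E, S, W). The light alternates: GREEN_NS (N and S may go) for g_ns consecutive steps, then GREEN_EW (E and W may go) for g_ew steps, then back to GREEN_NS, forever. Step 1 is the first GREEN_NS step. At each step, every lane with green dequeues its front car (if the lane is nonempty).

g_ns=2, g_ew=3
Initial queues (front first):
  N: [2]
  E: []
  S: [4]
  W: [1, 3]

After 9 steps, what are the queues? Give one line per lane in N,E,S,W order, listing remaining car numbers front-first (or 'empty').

Step 1 [NS]: N:car2-GO,E:wait,S:car4-GO,W:wait | queues: N=0 E=0 S=0 W=2
Step 2 [NS]: N:empty,E:wait,S:empty,W:wait | queues: N=0 E=0 S=0 W=2
Step 3 [EW]: N:wait,E:empty,S:wait,W:car1-GO | queues: N=0 E=0 S=0 W=1
Step 4 [EW]: N:wait,E:empty,S:wait,W:car3-GO | queues: N=0 E=0 S=0 W=0

N: empty
E: empty
S: empty
W: empty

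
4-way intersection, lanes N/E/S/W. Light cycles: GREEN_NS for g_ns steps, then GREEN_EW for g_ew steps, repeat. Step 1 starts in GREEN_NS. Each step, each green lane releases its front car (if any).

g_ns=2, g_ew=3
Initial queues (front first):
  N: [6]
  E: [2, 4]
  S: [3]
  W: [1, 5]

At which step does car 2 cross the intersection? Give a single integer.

Step 1 [NS]: N:car6-GO,E:wait,S:car3-GO,W:wait | queues: N=0 E=2 S=0 W=2
Step 2 [NS]: N:empty,E:wait,S:empty,W:wait | queues: N=0 E=2 S=0 W=2
Step 3 [EW]: N:wait,E:car2-GO,S:wait,W:car1-GO | queues: N=0 E=1 S=0 W=1
Step 4 [EW]: N:wait,E:car4-GO,S:wait,W:car5-GO | queues: N=0 E=0 S=0 W=0
Car 2 crosses at step 3

3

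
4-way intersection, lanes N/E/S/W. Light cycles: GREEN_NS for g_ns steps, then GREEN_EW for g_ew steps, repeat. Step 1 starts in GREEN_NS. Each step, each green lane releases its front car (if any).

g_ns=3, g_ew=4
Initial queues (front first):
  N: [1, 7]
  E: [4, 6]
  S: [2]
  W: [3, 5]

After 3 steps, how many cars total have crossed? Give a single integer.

Answer: 3

Derivation:
Step 1 [NS]: N:car1-GO,E:wait,S:car2-GO,W:wait | queues: N=1 E=2 S=0 W=2
Step 2 [NS]: N:car7-GO,E:wait,S:empty,W:wait | queues: N=0 E=2 S=0 W=2
Step 3 [NS]: N:empty,E:wait,S:empty,W:wait | queues: N=0 E=2 S=0 W=2
Cars crossed by step 3: 3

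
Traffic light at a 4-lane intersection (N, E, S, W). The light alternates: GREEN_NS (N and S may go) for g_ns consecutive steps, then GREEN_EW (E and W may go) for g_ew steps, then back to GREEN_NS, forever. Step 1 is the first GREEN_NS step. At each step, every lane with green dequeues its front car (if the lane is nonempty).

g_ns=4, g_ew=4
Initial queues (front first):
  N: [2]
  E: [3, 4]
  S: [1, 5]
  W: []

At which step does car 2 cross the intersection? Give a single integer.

Step 1 [NS]: N:car2-GO,E:wait,S:car1-GO,W:wait | queues: N=0 E=2 S=1 W=0
Step 2 [NS]: N:empty,E:wait,S:car5-GO,W:wait | queues: N=0 E=2 S=0 W=0
Step 3 [NS]: N:empty,E:wait,S:empty,W:wait | queues: N=0 E=2 S=0 W=0
Step 4 [NS]: N:empty,E:wait,S:empty,W:wait | queues: N=0 E=2 S=0 W=0
Step 5 [EW]: N:wait,E:car3-GO,S:wait,W:empty | queues: N=0 E=1 S=0 W=0
Step 6 [EW]: N:wait,E:car4-GO,S:wait,W:empty | queues: N=0 E=0 S=0 W=0
Car 2 crosses at step 1

1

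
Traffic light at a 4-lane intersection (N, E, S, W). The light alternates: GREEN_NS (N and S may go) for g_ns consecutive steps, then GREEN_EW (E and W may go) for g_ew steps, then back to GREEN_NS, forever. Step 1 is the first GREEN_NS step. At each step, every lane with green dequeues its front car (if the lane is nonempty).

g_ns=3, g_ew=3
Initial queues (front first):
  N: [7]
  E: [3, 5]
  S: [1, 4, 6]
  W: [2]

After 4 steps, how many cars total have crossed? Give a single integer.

Answer: 6

Derivation:
Step 1 [NS]: N:car7-GO,E:wait,S:car1-GO,W:wait | queues: N=0 E=2 S=2 W=1
Step 2 [NS]: N:empty,E:wait,S:car4-GO,W:wait | queues: N=0 E=2 S=1 W=1
Step 3 [NS]: N:empty,E:wait,S:car6-GO,W:wait | queues: N=0 E=2 S=0 W=1
Step 4 [EW]: N:wait,E:car3-GO,S:wait,W:car2-GO | queues: N=0 E=1 S=0 W=0
Cars crossed by step 4: 6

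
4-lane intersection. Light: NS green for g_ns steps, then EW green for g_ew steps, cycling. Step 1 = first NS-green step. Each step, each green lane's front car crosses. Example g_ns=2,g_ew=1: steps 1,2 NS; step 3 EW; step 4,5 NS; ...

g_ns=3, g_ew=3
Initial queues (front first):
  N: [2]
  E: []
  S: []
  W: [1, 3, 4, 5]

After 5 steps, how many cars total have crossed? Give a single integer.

Answer: 3

Derivation:
Step 1 [NS]: N:car2-GO,E:wait,S:empty,W:wait | queues: N=0 E=0 S=0 W=4
Step 2 [NS]: N:empty,E:wait,S:empty,W:wait | queues: N=0 E=0 S=0 W=4
Step 3 [NS]: N:empty,E:wait,S:empty,W:wait | queues: N=0 E=0 S=0 W=4
Step 4 [EW]: N:wait,E:empty,S:wait,W:car1-GO | queues: N=0 E=0 S=0 W=3
Step 5 [EW]: N:wait,E:empty,S:wait,W:car3-GO | queues: N=0 E=0 S=0 W=2
Cars crossed by step 5: 3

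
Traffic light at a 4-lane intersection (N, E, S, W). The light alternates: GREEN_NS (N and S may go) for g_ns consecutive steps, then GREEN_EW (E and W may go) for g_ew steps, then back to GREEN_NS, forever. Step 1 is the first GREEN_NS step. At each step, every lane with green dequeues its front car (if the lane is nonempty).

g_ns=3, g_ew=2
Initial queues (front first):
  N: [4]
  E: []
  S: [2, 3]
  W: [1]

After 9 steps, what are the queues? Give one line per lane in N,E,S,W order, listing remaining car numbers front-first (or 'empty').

Step 1 [NS]: N:car4-GO,E:wait,S:car2-GO,W:wait | queues: N=0 E=0 S=1 W=1
Step 2 [NS]: N:empty,E:wait,S:car3-GO,W:wait | queues: N=0 E=0 S=0 W=1
Step 3 [NS]: N:empty,E:wait,S:empty,W:wait | queues: N=0 E=0 S=0 W=1
Step 4 [EW]: N:wait,E:empty,S:wait,W:car1-GO | queues: N=0 E=0 S=0 W=0

N: empty
E: empty
S: empty
W: empty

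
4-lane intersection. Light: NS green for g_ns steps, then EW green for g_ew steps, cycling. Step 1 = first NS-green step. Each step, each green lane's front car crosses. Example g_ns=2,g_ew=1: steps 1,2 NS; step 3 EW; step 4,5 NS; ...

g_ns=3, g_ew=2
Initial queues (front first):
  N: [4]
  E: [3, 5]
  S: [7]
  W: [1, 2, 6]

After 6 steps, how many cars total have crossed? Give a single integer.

Answer: 6

Derivation:
Step 1 [NS]: N:car4-GO,E:wait,S:car7-GO,W:wait | queues: N=0 E=2 S=0 W=3
Step 2 [NS]: N:empty,E:wait,S:empty,W:wait | queues: N=0 E=2 S=0 W=3
Step 3 [NS]: N:empty,E:wait,S:empty,W:wait | queues: N=0 E=2 S=0 W=3
Step 4 [EW]: N:wait,E:car3-GO,S:wait,W:car1-GO | queues: N=0 E=1 S=0 W=2
Step 5 [EW]: N:wait,E:car5-GO,S:wait,W:car2-GO | queues: N=0 E=0 S=0 W=1
Step 6 [NS]: N:empty,E:wait,S:empty,W:wait | queues: N=0 E=0 S=0 W=1
Cars crossed by step 6: 6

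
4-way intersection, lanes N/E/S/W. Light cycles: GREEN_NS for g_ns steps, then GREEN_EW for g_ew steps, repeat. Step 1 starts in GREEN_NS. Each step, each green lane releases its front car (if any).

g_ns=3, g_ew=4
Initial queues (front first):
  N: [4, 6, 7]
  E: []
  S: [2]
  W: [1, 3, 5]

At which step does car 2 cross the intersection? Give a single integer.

Step 1 [NS]: N:car4-GO,E:wait,S:car2-GO,W:wait | queues: N=2 E=0 S=0 W=3
Step 2 [NS]: N:car6-GO,E:wait,S:empty,W:wait | queues: N=1 E=0 S=0 W=3
Step 3 [NS]: N:car7-GO,E:wait,S:empty,W:wait | queues: N=0 E=0 S=0 W=3
Step 4 [EW]: N:wait,E:empty,S:wait,W:car1-GO | queues: N=0 E=0 S=0 W=2
Step 5 [EW]: N:wait,E:empty,S:wait,W:car3-GO | queues: N=0 E=0 S=0 W=1
Step 6 [EW]: N:wait,E:empty,S:wait,W:car5-GO | queues: N=0 E=0 S=0 W=0
Car 2 crosses at step 1

1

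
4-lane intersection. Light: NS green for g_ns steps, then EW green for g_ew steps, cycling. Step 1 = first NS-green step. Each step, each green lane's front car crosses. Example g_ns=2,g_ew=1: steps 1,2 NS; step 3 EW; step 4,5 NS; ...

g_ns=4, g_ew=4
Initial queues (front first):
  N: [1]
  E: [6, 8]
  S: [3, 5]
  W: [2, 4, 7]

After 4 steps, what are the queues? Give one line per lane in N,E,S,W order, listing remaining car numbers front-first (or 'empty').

Step 1 [NS]: N:car1-GO,E:wait,S:car3-GO,W:wait | queues: N=0 E=2 S=1 W=3
Step 2 [NS]: N:empty,E:wait,S:car5-GO,W:wait | queues: N=0 E=2 S=0 W=3
Step 3 [NS]: N:empty,E:wait,S:empty,W:wait | queues: N=0 E=2 S=0 W=3
Step 4 [NS]: N:empty,E:wait,S:empty,W:wait | queues: N=0 E=2 S=0 W=3

N: empty
E: 6 8
S: empty
W: 2 4 7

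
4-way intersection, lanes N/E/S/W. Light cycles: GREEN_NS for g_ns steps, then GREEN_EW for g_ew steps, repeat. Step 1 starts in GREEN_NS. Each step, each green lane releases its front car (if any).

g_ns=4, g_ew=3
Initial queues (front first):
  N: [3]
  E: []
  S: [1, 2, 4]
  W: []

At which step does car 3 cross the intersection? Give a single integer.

Step 1 [NS]: N:car3-GO,E:wait,S:car1-GO,W:wait | queues: N=0 E=0 S=2 W=0
Step 2 [NS]: N:empty,E:wait,S:car2-GO,W:wait | queues: N=0 E=0 S=1 W=0
Step 3 [NS]: N:empty,E:wait,S:car4-GO,W:wait | queues: N=0 E=0 S=0 W=0
Car 3 crosses at step 1

1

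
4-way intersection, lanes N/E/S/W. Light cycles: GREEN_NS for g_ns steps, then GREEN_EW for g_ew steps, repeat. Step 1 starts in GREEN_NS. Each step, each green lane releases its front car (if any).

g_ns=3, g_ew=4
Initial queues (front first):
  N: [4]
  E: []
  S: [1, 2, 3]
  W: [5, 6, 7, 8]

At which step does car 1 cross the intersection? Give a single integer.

Step 1 [NS]: N:car4-GO,E:wait,S:car1-GO,W:wait | queues: N=0 E=0 S=2 W=4
Step 2 [NS]: N:empty,E:wait,S:car2-GO,W:wait | queues: N=0 E=0 S=1 W=4
Step 3 [NS]: N:empty,E:wait,S:car3-GO,W:wait | queues: N=0 E=0 S=0 W=4
Step 4 [EW]: N:wait,E:empty,S:wait,W:car5-GO | queues: N=0 E=0 S=0 W=3
Step 5 [EW]: N:wait,E:empty,S:wait,W:car6-GO | queues: N=0 E=0 S=0 W=2
Step 6 [EW]: N:wait,E:empty,S:wait,W:car7-GO | queues: N=0 E=0 S=0 W=1
Step 7 [EW]: N:wait,E:empty,S:wait,W:car8-GO | queues: N=0 E=0 S=0 W=0
Car 1 crosses at step 1

1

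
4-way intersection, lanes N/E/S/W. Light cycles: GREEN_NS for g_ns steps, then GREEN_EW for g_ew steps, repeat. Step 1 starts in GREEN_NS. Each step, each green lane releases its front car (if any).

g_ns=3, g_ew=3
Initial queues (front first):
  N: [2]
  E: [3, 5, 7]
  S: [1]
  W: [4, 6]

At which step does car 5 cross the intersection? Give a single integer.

Step 1 [NS]: N:car2-GO,E:wait,S:car1-GO,W:wait | queues: N=0 E=3 S=0 W=2
Step 2 [NS]: N:empty,E:wait,S:empty,W:wait | queues: N=0 E=3 S=0 W=2
Step 3 [NS]: N:empty,E:wait,S:empty,W:wait | queues: N=0 E=3 S=0 W=2
Step 4 [EW]: N:wait,E:car3-GO,S:wait,W:car4-GO | queues: N=0 E=2 S=0 W=1
Step 5 [EW]: N:wait,E:car5-GO,S:wait,W:car6-GO | queues: N=0 E=1 S=0 W=0
Step 6 [EW]: N:wait,E:car7-GO,S:wait,W:empty | queues: N=0 E=0 S=0 W=0
Car 5 crosses at step 5

5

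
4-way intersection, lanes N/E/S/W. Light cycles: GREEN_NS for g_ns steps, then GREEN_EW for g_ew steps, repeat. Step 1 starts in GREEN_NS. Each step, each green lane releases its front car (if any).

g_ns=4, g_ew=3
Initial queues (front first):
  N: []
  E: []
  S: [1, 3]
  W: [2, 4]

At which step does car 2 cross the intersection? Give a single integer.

Step 1 [NS]: N:empty,E:wait,S:car1-GO,W:wait | queues: N=0 E=0 S=1 W=2
Step 2 [NS]: N:empty,E:wait,S:car3-GO,W:wait | queues: N=0 E=0 S=0 W=2
Step 3 [NS]: N:empty,E:wait,S:empty,W:wait | queues: N=0 E=0 S=0 W=2
Step 4 [NS]: N:empty,E:wait,S:empty,W:wait | queues: N=0 E=0 S=0 W=2
Step 5 [EW]: N:wait,E:empty,S:wait,W:car2-GO | queues: N=0 E=0 S=0 W=1
Step 6 [EW]: N:wait,E:empty,S:wait,W:car4-GO | queues: N=0 E=0 S=0 W=0
Car 2 crosses at step 5

5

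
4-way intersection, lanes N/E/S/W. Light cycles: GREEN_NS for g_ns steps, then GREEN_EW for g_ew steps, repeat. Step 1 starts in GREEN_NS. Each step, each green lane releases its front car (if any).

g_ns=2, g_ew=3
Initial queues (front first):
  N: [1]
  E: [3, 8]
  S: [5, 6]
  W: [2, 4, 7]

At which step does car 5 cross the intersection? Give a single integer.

Step 1 [NS]: N:car1-GO,E:wait,S:car5-GO,W:wait | queues: N=0 E=2 S=1 W=3
Step 2 [NS]: N:empty,E:wait,S:car6-GO,W:wait | queues: N=0 E=2 S=0 W=3
Step 3 [EW]: N:wait,E:car3-GO,S:wait,W:car2-GO | queues: N=0 E=1 S=0 W=2
Step 4 [EW]: N:wait,E:car8-GO,S:wait,W:car4-GO | queues: N=0 E=0 S=0 W=1
Step 5 [EW]: N:wait,E:empty,S:wait,W:car7-GO | queues: N=0 E=0 S=0 W=0
Car 5 crosses at step 1

1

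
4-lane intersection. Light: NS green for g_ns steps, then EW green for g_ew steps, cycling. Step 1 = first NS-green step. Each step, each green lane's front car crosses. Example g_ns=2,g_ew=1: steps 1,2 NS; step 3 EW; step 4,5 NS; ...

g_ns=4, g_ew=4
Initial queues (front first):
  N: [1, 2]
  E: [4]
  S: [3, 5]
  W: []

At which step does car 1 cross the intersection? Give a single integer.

Step 1 [NS]: N:car1-GO,E:wait,S:car3-GO,W:wait | queues: N=1 E=1 S=1 W=0
Step 2 [NS]: N:car2-GO,E:wait,S:car5-GO,W:wait | queues: N=0 E=1 S=0 W=0
Step 3 [NS]: N:empty,E:wait,S:empty,W:wait | queues: N=0 E=1 S=0 W=0
Step 4 [NS]: N:empty,E:wait,S:empty,W:wait | queues: N=0 E=1 S=0 W=0
Step 5 [EW]: N:wait,E:car4-GO,S:wait,W:empty | queues: N=0 E=0 S=0 W=0
Car 1 crosses at step 1

1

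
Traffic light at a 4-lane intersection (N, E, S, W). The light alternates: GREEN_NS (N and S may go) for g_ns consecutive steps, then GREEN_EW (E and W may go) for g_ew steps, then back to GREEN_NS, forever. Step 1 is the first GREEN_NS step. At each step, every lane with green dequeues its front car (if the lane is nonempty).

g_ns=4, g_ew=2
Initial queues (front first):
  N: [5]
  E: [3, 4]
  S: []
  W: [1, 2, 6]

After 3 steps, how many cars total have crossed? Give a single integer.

Answer: 1

Derivation:
Step 1 [NS]: N:car5-GO,E:wait,S:empty,W:wait | queues: N=0 E=2 S=0 W=3
Step 2 [NS]: N:empty,E:wait,S:empty,W:wait | queues: N=0 E=2 S=0 W=3
Step 3 [NS]: N:empty,E:wait,S:empty,W:wait | queues: N=0 E=2 S=0 W=3
Cars crossed by step 3: 1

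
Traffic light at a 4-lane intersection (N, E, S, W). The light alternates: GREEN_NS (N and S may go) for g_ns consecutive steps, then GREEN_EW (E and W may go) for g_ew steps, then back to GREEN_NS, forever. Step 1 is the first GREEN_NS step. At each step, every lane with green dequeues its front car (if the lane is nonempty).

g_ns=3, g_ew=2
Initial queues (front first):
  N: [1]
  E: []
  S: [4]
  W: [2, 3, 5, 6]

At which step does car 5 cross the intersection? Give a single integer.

Step 1 [NS]: N:car1-GO,E:wait,S:car4-GO,W:wait | queues: N=0 E=0 S=0 W=4
Step 2 [NS]: N:empty,E:wait,S:empty,W:wait | queues: N=0 E=0 S=0 W=4
Step 3 [NS]: N:empty,E:wait,S:empty,W:wait | queues: N=0 E=0 S=0 W=4
Step 4 [EW]: N:wait,E:empty,S:wait,W:car2-GO | queues: N=0 E=0 S=0 W=3
Step 5 [EW]: N:wait,E:empty,S:wait,W:car3-GO | queues: N=0 E=0 S=0 W=2
Step 6 [NS]: N:empty,E:wait,S:empty,W:wait | queues: N=0 E=0 S=0 W=2
Step 7 [NS]: N:empty,E:wait,S:empty,W:wait | queues: N=0 E=0 S=0 W=2
Step 8 [NS]: N:empty,E:wait,S:empty,W:wait | queues: N=0 E=0 S=0 W=2
Step 9 [EW]: N:wait,E:empty,S:wait,W:car5-GO | queues: N=0 E=0 S=0 W=1
Step 10 [EW]: N:wait,E:empty,S:wait,W:car6-GO | queues: N=0 E=0 S=0 W=0
Car 5 crosses at step 9

9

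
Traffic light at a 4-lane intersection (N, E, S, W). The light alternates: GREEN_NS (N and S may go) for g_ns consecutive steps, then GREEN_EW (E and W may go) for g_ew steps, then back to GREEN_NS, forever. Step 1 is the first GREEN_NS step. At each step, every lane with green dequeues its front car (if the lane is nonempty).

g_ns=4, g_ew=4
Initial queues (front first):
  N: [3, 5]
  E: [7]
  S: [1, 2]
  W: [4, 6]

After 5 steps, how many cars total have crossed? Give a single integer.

Step 1 [NS]: N:car3-GO,E:wait,S:car1-GO,W:wait | queues: N=1 E=1 S=1 W=2
Step 2 [NS]: N:car5-GO,E:wait,S:car2-GO,W:wait | queues: N=0 E=1 S=0 W=2
Step 3 [NS]: N:empty,E:wait,S:empty,W:wait | queues: N=0 E=1 S=0 W=2
Step 4 [NS]: N:empty,E:wait,S:empty,W:wait | queues: N=0 E=1 S=0 W=2
Step 5 [EW]: N:wait,E:car7-GO,S:wait,W:car4-GO | queues: N=0 E=0 S=0 W=1
Cars crossed by step 5: 6

Answer: 6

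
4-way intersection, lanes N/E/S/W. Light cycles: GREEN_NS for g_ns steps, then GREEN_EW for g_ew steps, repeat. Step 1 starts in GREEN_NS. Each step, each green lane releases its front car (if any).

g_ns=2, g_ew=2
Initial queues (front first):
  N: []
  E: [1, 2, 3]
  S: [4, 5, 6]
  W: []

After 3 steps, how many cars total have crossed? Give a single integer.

Step 1 [NS]: N:empty,E:wait,S:car4-GO,W:wait | queues: N=0 E=3 S=2 W=0
Step 2 [NS]: N:empty,E:wait,S:car5-GO,W:wait | queues: N=0 E=3 S=1 W=0
Step 3 [EW]: N:wait,E:car1-GO,S:wait,W:empty | queues: N=0 E=2 S=1 W=0
Cars crossed by step 3: 3

Answer: 3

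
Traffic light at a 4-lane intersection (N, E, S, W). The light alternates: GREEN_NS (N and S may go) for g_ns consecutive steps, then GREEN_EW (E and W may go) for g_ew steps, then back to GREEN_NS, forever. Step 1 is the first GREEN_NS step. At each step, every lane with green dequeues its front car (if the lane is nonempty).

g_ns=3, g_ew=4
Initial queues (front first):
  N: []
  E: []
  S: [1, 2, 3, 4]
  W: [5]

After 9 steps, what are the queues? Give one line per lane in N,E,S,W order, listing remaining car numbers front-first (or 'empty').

Step 1 [NS]: N:empty,E:wait,S:car1-GO,W:wait | queues: N=0 E=0 S=3 W=1
Step 2 [NS]: N:empty,E:wait,S:car2-GO,W:wait | queues: N=0 E=0 S=2 W=1
Step 3 [NS]: N:empty,E:wait,S:car3-GO,W:wait | queues: N=0 E=0 S=1 W=1
Step 4 [EW]: N:wait,E:empty,S:wait,W:car5-GO | queues: N=0 E=0 S=1 W=0
Step 5 [EW]: N:wait,E:empty,S:wait,W:empty | queues: N=0 E=0 S=1 W=0
Step 6 [EW]: N:wait,E:empty,S:wait,W:empty | queues: N=0 E=0 S=1 W=0
Step 7 [EW]: N:wait,E:empty,S:wait,W:empty | queues: N=0 E=0 S=1 W=0
Step 8 [NS]: N:empty,E:wait,S:car4-GO,W:wait | queues: N=0 E=0 S=0 W=0

N: empty
E: empty
S: empty
W: empty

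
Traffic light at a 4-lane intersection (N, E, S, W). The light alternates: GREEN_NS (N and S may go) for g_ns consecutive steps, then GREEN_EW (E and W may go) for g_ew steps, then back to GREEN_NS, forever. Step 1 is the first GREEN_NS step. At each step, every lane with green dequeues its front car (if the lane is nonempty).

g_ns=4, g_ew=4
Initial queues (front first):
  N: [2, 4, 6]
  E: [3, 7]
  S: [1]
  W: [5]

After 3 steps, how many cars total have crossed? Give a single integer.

Answer: 4

Derivation:
Step 1 [NS]: N:car2-GO,E:wait,S:car1-GO,W:wait | queues: N=2 E=2 S=0 W=1
Step 2 [NS]: N:car4-GO,E:wait,S:empty,W:wait | queues: N=1 E=2 S=0 W=1
Step 3 [NS]: N:car6-GO,E:wait,S:empty,W:wait | queues: N=0 E=2 S=0 W=1
Cars crossed by step 3: 4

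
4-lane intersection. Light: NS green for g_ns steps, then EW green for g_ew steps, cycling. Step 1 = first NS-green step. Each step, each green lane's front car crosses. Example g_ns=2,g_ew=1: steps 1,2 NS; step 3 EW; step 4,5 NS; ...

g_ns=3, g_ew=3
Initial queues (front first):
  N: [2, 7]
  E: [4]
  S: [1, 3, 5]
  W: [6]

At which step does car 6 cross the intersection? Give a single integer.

Step 1 [NS]: N:car2-GO,E:wait,S:car1-GO,W:wait | queues: N=1 E=1 S=2 W=1
Step 2 [NS]: N:car7-GO,E:wait,S:car3-GO,W:wait | queues: N=0 E=1 S=1 W=1
Step 3 [NS]: N:empty,E:wait,S:car5-GO,W:wait | queues: N=0 E=1 S=0 W=1
Step 4 [EW]: N:wait,E:car4-GO,S:wait,W:car6-GO | queues: N=0 E=0 S=0 W=0
Car 6 crosses at step 4

4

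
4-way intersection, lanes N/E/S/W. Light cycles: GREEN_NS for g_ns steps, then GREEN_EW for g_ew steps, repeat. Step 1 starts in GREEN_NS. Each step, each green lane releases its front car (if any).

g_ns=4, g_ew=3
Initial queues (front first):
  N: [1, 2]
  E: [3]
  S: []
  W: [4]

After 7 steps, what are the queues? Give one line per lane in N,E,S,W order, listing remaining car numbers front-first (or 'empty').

Step 1 [NS]: N:car1-GO,E:wait,S:empty,W:wait | queues: N=1 E=1 S=0 W=1
Step 2 [NS]: N:car2-GO,E:wait,S:empty,W:wait | queues: N=0 E=1 S=0 W=1
Step 3 [NS]: N:empty,E:wait,S:empty,W:wait | queues: N=0 E=1 S=0 W=1
Step 4 [NS]: N:empty,E:wait,S:empty,W:wait | queues: N=0 E=1 S=0 W=1
Step 5 [EW]: N:wait,E:car3-GO,S:wait,W:car4-GO | queues: N=0 E=0 S=0 W=0

N: empty
E: empty
S: empty
W: empty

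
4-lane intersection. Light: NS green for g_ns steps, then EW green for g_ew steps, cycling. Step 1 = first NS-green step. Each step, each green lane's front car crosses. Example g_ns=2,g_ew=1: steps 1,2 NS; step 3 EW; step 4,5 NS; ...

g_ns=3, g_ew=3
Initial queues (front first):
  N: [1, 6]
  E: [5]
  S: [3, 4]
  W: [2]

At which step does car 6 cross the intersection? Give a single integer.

Step 1 [NS]: N:car1-GO,E:wait,S:car3-GO,W:wait | queues: N=1 E=1 S=1 W=1
Step 2 [NS]: N:car6-GO,E:wait,S:car4-GO,W:wait | queues: N=0 E=1 S=0 W=1
Step 3 [NS]: N:empty,E:wait,S:empty,W:wait | queues: N=0 E=1 S=0 W=1
Step 4 [EW]: N:wait,E:car5-GO,S:wait,W:car2-GO | queues: N=0 E=0 S=0 W=0
Car 6 crosses at step 2

2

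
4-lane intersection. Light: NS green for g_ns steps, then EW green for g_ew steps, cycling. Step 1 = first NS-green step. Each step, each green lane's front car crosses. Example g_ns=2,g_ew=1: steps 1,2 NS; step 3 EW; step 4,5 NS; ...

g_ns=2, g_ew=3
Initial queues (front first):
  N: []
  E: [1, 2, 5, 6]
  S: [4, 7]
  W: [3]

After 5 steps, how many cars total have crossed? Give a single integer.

Step 1 [NS]: N:empty,E:wait,S:car4-GO,W:wait | queues: N=0 E=4 S=1 W=1
Step 2 [NS]: N:empty,E:wait,S:car7-GO,W:wait | queues: N=0 E=4 S=0 W=1
Step 3 [EW]: N:wait,E:car1-GO,S:wait,W:car3-GO | queues: N=0 E=3 S=0 W=0
Step 4 [EW]: N:wait,E:car2-GO,S:wait,W:empty | queues: N=0 E=2 S=0 W=0
Step 5 [EW]: N:wait,E:car5-GO,S:wait,W:empty | queues: N=0 E=1 S=0 W=0
Cars crossed by step 5: 6

Answer: 6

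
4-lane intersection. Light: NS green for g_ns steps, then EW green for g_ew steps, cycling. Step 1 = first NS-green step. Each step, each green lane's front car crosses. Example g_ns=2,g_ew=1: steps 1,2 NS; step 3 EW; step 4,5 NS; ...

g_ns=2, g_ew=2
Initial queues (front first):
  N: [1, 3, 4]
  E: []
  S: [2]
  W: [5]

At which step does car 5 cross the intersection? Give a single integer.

Step 1 [NS]: N:car1-GO,E:wait,S:car2-GO,W:wait | queues: N=2 E=0 S=0 W=1
Step 2 [NS]: N:car3-GO,E:wait,S:empty,W:wait | queues: N=1 E=0 S=0 W=1
Step 3 [EW]: N:wait,E:empty,S:wait,W:car5-GO | queues: N=1 E=0 S=0 W=0
Step 4 [EW]: N:wait,E:empty,S:wait,W:empty | queues: N=1 E=0 S=0 W=0
Step 5 [NS]: N:car4-GO,E:wait,S:empty,W:wait | queues: N=0 E=0 S=0 W=0
Car 5 crosses at step 3

3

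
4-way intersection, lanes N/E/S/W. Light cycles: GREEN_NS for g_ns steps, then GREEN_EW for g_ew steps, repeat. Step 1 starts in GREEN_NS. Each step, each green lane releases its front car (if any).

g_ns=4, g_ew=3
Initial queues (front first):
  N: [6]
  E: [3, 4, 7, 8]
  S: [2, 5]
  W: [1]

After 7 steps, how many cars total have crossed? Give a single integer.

Step 1 [NS]: N:car6-GO,E:wait,S:car2-GO,W:wait | queues: N=0 E=4 S=1 W=1
Step 2 [NS]: N:empty,E:wait,S:car5-GO,W:wait | queues: N=0 E=4 S=0 W=1
Step 3 [NS]: N:empty,E:wait,S:empty,W:wait | queues: N=0 E=4 S=0 W=1
Step 4 [NS]: N:empty,E:wait,S:empty,W:wait | queues: N=0 E=4 S=0 W=1
Step 5 [EW]: N:wait,E:car3-GO,S:wait,W:car1-GO | queues: N=0 E=3 S=0 W=0
Step 6 [EW]: N:wait,E:car4-GO,S:wait,W:empty | queues: N=0 E=2 S=0 W=0
Step 7 [EW]: N:wait,E:car7-GO,S:wait,W:empty | queues: N=0 E=1 S=0 W=0
Cars crossed by step 7: 7

Answer: 7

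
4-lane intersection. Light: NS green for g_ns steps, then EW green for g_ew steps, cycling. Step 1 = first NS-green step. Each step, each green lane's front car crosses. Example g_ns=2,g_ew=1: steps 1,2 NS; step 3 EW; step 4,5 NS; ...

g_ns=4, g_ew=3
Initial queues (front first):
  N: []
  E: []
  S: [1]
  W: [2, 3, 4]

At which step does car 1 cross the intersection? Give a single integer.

Step 1 [NS]: N:empty,E:wait,S:car1-GO,W:wait | queues: N=0 E=0 S=0 W=3
Step 2 [NS]: N:empty,E:wait,S:empty,W:wait | queues: N=0 E=0 S=0 W=3
Step 3 [NS]: N:empty,E:wait,S:empty,W:wait | queues: N=0 E=0 S=0 W=3
Step 4 [NS]: N:empty,E:wait,S:empty,W:wait | queues: N=0 E=0 S=0 W=3
Step 5 [EW]: N:wait,E:empty,S:wait,W:car2-GO | queues: N=0 E=0 S=0 W=2
Step 6 [EW]: N:wait,E:empty,S:wait,W:car3-GO | queues: N=0 E=0 S=0 W=1
Step 7 [EW]: N:wait,E:empty,S:wait,W:car4-GO | queues: N=0 E=0 S=0 W=0
Car 1 crosses at step 1

1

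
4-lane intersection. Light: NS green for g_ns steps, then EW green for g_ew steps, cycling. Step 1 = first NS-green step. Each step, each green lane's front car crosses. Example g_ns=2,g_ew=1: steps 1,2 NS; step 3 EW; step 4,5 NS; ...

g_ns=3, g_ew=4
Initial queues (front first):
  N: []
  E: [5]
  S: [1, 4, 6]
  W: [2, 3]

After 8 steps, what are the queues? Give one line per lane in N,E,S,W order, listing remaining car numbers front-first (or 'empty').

Step 1 [NS]: N:empty,E:wait,S:car1-GO,W:wait | queues: N=0 E=1 S=2 W=2
Step 2 [NS]: N:empty,E:wait,S:car4-GO,W:wait | queues: N=0 E=1 S=1 W=2
Step 3 [NS]: N:empty,E:wait,S:car6-GO,W:wait | queues: N=0 E=1 S=0 W=2
Step 4 [EW]: N:wait,E:car5-GO,S:wait,W:car2-GO | queues: N=0 E=0 S=0 W=1
Step 5 [EW]: N:wait,E:empty,S:wait,W:car3-GO | queues: N=0 E=0 S=0 W=0

N: empty
E: empty
S: empty
W: empty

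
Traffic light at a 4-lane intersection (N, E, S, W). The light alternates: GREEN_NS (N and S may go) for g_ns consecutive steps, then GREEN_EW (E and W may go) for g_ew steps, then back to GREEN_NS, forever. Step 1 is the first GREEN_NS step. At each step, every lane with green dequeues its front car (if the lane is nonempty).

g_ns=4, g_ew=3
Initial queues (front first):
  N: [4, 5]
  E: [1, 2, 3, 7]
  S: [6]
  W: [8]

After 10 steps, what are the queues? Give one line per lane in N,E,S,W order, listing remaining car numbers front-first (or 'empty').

Step 1 [NS]: N:car4-GO,E:wait,S:car6-GO,W:wait | queues: N=1 E=4 S=0 W=1
Step 2 [NS]: N:car5-GO,E:wait,S:empty,W:wait | queues: N=0 E=4 S=0 W=1
Step 3 [NS]: N:empty,E:wait,S:empty,W:wait | queues: N=0 E=4 S=0 W=1
Step 4 [NS]: N:empty,E:wait,S:empty,W:wait | queues: N=0 E=4 S=0 W=1
Step 5 [EW]: N:wait,E:car1-GO,S:wait,W:car8-GO | queues: N=0 E=3 S=0 W=0
Step 6 [EW]: N:wait,E:car2-GO,S:wait,W:empty | queues: N=0 E=2 S=0 W=0
Step 7 [EW]: N:wait,E:car3-GO,S:wait,W:empty | queues: N=0 E=1 S=0 W=0
Step 8 [NS]: N:empty,E:wait,S:empty,W:wait | queues: N=0 E=1 S=0 W=0
Step 9 [NS]: N:empty,E:wait,S:empty,W:wait | queues: N=0 E=1 S=0 W=0
Step 10 [NS]: N:empty,E:wait,S:empty,W:wait | queues: N=0 E=1 S=0 W=0

N: empty
E: 7
S: empty
W: empty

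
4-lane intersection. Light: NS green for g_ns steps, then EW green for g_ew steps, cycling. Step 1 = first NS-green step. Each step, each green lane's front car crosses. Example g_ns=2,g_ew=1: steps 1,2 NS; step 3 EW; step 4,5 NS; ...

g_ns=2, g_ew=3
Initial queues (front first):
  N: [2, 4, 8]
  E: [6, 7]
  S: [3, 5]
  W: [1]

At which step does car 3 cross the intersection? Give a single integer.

Step 1 [NS]: N:car2-GO,E:wait,S:car3-GO,W:wait | queues: N=2 E=2 S=1 W=1
Step 2 [NS]: N:car4-GO,E:wait,S:car5-GO,W:wait | queues: N=1 E=2 S=0 W=1
Step 3 [EW]: N:wait,E:car6-GO,S:wait,W:car1-GO | queues: N=1 E=1 S=0 W=0
Step 4 [EW]: N:wait,E:car7-GO,S:wait,W:empty | queues: N=1 E=0 S=0 W=0
Step 5 [EW]: N:wait,E:empty,S:wait,W:empty | queues: N=1 E=0 S=0 W=0
Step 6 [NS]: N:car8-GO,E:wait,S:empty,W:wait | queues: N=0 E=0 S=0 W=0
Car 3 crosses at step 1

1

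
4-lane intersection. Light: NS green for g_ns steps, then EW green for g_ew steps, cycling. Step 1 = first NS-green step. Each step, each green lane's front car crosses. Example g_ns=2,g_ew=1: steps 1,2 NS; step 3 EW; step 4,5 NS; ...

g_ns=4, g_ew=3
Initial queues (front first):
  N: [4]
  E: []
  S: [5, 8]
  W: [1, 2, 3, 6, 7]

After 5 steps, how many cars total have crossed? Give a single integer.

Answer: 4

Derivation:
Step 1 [NS]: N:car4-GO,E:wait,S:car5-GO,W:wait | queues: N=0 E=0 S=1 W=5
Step 2 [NS]: N:empty,E:wait,S:car8-GO,W:wait | queues: N=0 E=0 S=0 W=5
Step 3 [NS]: N:empty,E:wait,S:empty,W:wait | queues: N=0 E=0 S=0 W=5
Step 4 [NS]: N:empty,E:wait,S:empty,W:wait | queues: N=0 E=0 S=0 W=5
Step 5 [EW]: N:wait,E:empty,S:wait,W:car1-GO | queues: N=0 E=0 S=0 W=4
Cars crossed by step 5: 4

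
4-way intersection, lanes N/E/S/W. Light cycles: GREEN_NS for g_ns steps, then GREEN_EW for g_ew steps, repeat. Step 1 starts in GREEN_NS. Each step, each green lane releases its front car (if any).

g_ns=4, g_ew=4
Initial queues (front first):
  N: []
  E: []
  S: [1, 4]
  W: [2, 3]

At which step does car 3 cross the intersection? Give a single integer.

Step 1 [NS]: N:empty,E:wait,S:car1-GO,W:wait | queues: N=0 E=0 S=1 W=2
Step 2 [NS]: N:empty,E:wait,S:car4-GO,W:wait | queues: N=0 E=0 S=0 W=2
Step 3 [NS]: N:empty,E:wait,S:empty,W:wait | queues: N=0 E=0 S=0 W=2
Step 4 [NS]: N:empty,E:wait,S:empty,W:wait | queues: N=0 E=0 S=0 W=2
Step 5 [EW]: N:wait,E:empty,S:wait,W:car2-GO | queues: N=0 E=0 S=0 W=1
Step 6 [EW]: N:wait,E:empty,S:wait,W:car3-GO | queues: N=0 E=0 S=0 W=0
Car 3 crosses at step 6

6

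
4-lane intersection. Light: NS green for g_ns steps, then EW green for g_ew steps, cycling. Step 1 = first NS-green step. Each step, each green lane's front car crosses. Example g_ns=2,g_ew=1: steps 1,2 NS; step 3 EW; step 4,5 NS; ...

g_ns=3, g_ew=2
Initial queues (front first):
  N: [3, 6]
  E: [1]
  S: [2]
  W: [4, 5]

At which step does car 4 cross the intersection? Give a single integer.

Step 1 [NS]: N:car3-GO,E:wait,S:car2-GO,W:wait | queues: N=1 E=1 S=0 W=2
Step 2 [NS]: N:car6-GO,E:wait,S:empty,W:wait | queues: N=0 E=1 S=0 W=2
Step 3 [NS]: N:empty,E:wait,S:empty,W:wait | queues: N=0 E=1 S=0 W=2
Step 4 [EW]: N:wait,E:car1-GO,S:wait,W:car4-GO | queues: N=0 E=0 S=0 W=1
Step 5 [EW]: N:wait,E:empty,S:wait,W:car5-GO | queues: N=0 E=0 S=0 W=0
Car 4 crosses at step 4

4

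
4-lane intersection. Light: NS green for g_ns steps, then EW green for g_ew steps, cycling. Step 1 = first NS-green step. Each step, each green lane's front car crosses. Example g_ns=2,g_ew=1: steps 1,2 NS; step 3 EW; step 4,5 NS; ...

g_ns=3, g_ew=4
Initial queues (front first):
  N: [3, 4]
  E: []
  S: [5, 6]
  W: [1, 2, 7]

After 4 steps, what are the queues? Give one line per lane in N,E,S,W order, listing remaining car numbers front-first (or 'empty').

Step 1 [NS]: N:car3-GO,E:wait,S:car5-GO,W:wait | queues: N=1 E=0 S=1 W=3
Step 2 [NS]: N:car4-GO,E:wait,S:car6-GO,W:wait | queues: N=0 E=0 S=0 W=3
Step 3 [NS]: N:empty,E:wait,S:empty,W:wait | queues: N=0 E=0 S=0 W=3
Step 4 [EW]: N:wait,E:empty,S:wait,W:car1-GO | queues: N=0 E=0 S=0 W=2

N: empty
E: empty
S: empty
W: 2 7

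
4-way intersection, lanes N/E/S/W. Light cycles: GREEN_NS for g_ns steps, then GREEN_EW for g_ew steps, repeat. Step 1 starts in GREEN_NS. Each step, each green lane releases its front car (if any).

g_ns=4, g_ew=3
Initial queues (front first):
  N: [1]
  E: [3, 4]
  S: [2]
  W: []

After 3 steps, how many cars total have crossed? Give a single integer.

Answer: 2

Derivation:
Step 1 [NS]: N:car1-GO,E:wait,S:car2-GO,W:wait | queues: N=0 E=2 S=0 W=0
Step 2 [NS]: N:empty,E:wait,S:empty,W:wait | queues: N=0 E=2 S=0 W=0
Step 3 [NS]: N:empty,E:wait,S:empty,W:wait | queues: N=0 E=2 S=0 W=0
Cars crossed by step 3: 2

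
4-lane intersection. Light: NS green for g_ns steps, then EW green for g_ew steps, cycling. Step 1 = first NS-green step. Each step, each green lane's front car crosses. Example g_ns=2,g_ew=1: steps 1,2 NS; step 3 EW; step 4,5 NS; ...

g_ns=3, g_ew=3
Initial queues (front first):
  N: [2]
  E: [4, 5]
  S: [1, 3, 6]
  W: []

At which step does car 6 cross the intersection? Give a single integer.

Step 1 [NS]: N:car2-GO,E:wait,S:car1-GO,W:wait | queues: N=0 E=2 S=2 W=0
Step 2 [NS]: N:empty,E:wait,S:car3-GO,W:wait | queues: N=0 E=2 S=1 W=0
Step 3 [NS]: N:empty,E:wait,S:car6-GO,W:wait | queues: N=0 E=2 S=0 W=0
Step 4 [EW]: N:wait,E:car4-GO,S:wait,W:empty | queues: N=0 E=1 S=0 W=0
Step 5 [EW]: N:wait,E:car5-GO,S:wait,W:empty | queues: N=0 E=0 S=0 W=0
Car 6 crosses at step 3

3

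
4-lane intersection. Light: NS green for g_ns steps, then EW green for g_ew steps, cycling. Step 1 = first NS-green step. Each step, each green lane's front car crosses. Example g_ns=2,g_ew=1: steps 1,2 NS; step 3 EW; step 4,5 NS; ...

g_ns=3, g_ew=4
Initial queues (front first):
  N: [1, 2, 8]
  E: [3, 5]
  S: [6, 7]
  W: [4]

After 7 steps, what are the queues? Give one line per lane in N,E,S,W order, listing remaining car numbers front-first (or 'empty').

Step 1 [NS]: N:car1-GO,E:wait,S:car6-GO,W:wait | queues: N=2 E=2 S=1 W=1
Step 2 [NS]: N:car2-GO,E:wait,S:car7-GO,W:wait | queues: N=1 E=2 S=0 W=1
Step 3 [NS]: N:car8-GO,E:wait,S:empty,W:wait | queues: N=0 E=2 S=0 W=1
Step 4 [EW]: N:wait,E:car3-GO,S:wait,W:car4-GO | queues: N=0 E=1 S=0 W=0
Step 5 [EW]: N:wait,E:car5-GO,S:wait,W:empty | queues: N=0 E=0 S=0 W=0

N: empty
E: empty
S: empty
W: empty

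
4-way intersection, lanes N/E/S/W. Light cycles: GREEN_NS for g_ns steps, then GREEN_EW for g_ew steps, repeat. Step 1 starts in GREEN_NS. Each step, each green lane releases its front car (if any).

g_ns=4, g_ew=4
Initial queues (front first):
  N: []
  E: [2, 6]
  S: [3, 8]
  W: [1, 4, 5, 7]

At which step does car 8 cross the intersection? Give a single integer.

Step 1 [NS]: N:empty,E:wait,S:car3-GO,W:wait | queues: N=0 E=2 S=1 W=4
Step 2 [NS]: N:empty,E:wait,S:car8-GO,W:wait | queues: N=0 E=2 S=0 W=4
Step 3 [NS]: N:empty,E:wait,S:empty,W:wait | queues: N=0 E=2 S=0 W=4
Step 4 [NS]: N:empty,E:wait,S:empty,W:wait | queues: N=0 E=2 S=0 W=4
Step 5 [EW]: N:wait,E:car2-GO,S:wait,W:car1-GO | queues: N=0 E=1 S=0 W=3
Step 6 [EW]: N:wait,E:car6-GO,S:wait,W:car4-GO | queues: N=0 E=0 S=0 W=2
Step 7 [EW]: N:wait,E:empty,S:wait,W:car5-GO | queues: N=0 E=0 S=0 W=1
Step 8 [EW]: N:wait,E:empty,S:wait,W:car7-GO | queues: N=0 E=0 S=0 W=0
Car 8 crosses at step 2

2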